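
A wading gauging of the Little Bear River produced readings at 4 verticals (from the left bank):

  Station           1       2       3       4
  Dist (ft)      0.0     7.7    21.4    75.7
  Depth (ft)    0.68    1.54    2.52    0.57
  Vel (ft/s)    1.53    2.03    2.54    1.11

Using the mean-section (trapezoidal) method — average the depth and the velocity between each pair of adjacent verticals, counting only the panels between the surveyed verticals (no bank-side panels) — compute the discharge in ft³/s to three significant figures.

232 ft³/s

Panel 1-2: Δb = 7.7 ft, d̄ = (0.68+1.54)/2 = 1.11, v̄ = (1.53+2.03)/2 = 1.78 → q = 7.7×1.11×1.78 = 15.21 ft³/s
Panel 2-3: Δb = 13.7 ft, d̄ = (1.54+2.52)/2 = 2.03, v̄ = (2.03+2.54)/2 = 2.285 → q = 13.7×2.03×2.285 = 63.55 ft³/s
Panel 3-4: Δb = 54.3 ft, d̄ = (2.52+0.57)/2 = 1.545, v̄ = (2.54+1.11)/2 = 1.825 → q = 54.3×1.545×1.825 = 153.1 ft³/s
Q = Σ q = 231.9 ft³/s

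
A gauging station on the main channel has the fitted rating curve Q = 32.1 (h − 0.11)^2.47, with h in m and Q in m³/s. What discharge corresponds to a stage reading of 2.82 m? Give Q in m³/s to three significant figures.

377 m³/s

Q = 32.1 × (2.82 − 0.11)^2.47 = 32.1 × 2.71^2.47 = 376.7 m³/s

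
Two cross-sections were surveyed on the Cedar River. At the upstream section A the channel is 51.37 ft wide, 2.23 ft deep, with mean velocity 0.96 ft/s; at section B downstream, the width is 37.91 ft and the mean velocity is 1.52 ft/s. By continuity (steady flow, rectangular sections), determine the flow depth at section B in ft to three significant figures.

Q = A₁V₁ = (51.37×2.23) × 0.96 = 110.0 ft³/s
d₂ = Q/(b₂ V₂) = 110.0/(37.91×1.52) = 1.908 ft

1.91 ft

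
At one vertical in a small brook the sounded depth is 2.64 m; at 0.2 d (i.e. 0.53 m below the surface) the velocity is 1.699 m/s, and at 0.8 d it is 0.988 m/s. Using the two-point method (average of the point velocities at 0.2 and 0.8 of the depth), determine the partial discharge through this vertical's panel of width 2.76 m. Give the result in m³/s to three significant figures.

v̄ = (1.699 + 0.988) / 2 = 1.344 m/s
q = v̄ × d × w = 1.344 × 2.64 × 2.76 = 9.789 m³/s

9.79 m³/s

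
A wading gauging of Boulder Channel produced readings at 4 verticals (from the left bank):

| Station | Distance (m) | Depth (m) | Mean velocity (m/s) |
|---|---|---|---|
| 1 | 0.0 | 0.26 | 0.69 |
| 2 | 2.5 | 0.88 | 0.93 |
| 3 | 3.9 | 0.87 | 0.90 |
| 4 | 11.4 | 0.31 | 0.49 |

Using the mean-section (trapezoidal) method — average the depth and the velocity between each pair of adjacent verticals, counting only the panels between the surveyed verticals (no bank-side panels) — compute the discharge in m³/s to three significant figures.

5.35 m³/s

Panel 1-2: Δb = 2.5 m, d̄ = (0.26+0.88)/2 = 0.57, v̄ = (0.69+0.93)/2 = 0.81 → q = 2.5×0.57×0.81 = 1.154 m³/s
Panel 2-3: Δb = 1.4 m, d̄ = (0.88+0.87)/2 = 0.875, v̄ = (0.93+0.90)/2 = 0.915 → q = 1.4×0.875×0.915 = 1.121 m³/s
Panel 3-4: Δb = 7.5 m, d̄ = (0.87+0.31)/2 = 0.59, v̄ = (0.90+0.49)/2 = 0.695 → q = 7.5×0.59×0.695 = 3.075 m³/s
Q = Σ q = 5.351 m³/s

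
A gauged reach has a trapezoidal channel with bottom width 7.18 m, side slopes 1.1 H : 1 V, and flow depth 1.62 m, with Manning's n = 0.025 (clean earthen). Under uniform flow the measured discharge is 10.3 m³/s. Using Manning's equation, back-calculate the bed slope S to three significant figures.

A = (b + z·y)·y = (7.18 + 1.1×1.62)×1.62 = 14.52 m²
P = b + 2y√(1+z²) = 7.18 + 2×1.62×√(1+1.1²) = 12.00 m
R = A/P = 14.52/12.00 = 1.210 m
S = (Q·n / (1·A·R^(2/3)))² = (10.3×0.025 / (1×14.52×1.136))² = 0.0002439

0.000244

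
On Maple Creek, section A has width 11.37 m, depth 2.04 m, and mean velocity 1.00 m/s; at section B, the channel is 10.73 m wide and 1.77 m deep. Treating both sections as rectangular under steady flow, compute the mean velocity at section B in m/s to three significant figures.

1.22 m/s

Q = A₁V₁ = (11.37×2.04) × 1.00 = 23.19 m³/s
A₂ = 10.73 × 1.77 = 18.99 m²
V₂ = Q/A₂ = 23.19/18.99 = 1.221 m/s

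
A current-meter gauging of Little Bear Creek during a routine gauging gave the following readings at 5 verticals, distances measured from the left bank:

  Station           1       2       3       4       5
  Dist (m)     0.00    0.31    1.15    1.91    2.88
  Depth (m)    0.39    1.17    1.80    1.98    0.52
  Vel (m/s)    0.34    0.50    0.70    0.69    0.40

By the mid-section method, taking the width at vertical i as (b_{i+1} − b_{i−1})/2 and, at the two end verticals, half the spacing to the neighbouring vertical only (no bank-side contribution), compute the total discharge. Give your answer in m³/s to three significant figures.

2.65 m³/s

w_1 = (0.31 − 0.00)/2 = 0.155 m; q_1 = 0.34 × 0.39 × 0.155 = 0.02055 m³/s
w_2 = (1.15 − 0.00)/2 = 0.575 m; q_2 = 0.50 × 1.17 × 0.575 = 0.3364 m³/s
w_3 = (1.91 − 0.31)/2 = 0.8 m; q_3 = 0.70 × 1.80 × 0.8 = 1.008 m³/s
w_4 = (2.88 − 1.15)/2 = 0.865 m; q_4 = 0.69 × 1.98 × 0.865 = 1.182 m³/s
w_5 = (2.88 − 1.91)/2 = 0.485 m; q_5 = 0.40 × 0.52 × 0.485 = 0.1009 m³/s
Q = Σ qᵢ = 2.648 m³/s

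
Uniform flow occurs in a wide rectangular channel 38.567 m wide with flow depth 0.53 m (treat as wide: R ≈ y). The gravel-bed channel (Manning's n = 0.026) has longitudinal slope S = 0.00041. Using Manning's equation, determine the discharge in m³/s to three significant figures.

A = b·y = 38.567 × 0.53 = 20.44 m²
Wide channel: R ≈ y = 0.53 m
Q = (1/n)·A·R^(2/3)·S^(1/2) = (1/0.026) × 20.44 × 0.5300^(2/3) × 0.00041^(1/2) = 10.43 m³/s

10.4 m³/s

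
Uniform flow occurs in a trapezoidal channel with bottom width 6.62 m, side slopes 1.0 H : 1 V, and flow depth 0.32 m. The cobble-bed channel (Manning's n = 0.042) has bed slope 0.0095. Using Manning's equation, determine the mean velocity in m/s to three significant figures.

1.03 m/s

A = (b + z·y)·y = (6.62 + 1.0×0.32)×0.32 = 2.221 m²
P = b + 2y√(1+z²) = 6.62 + 2×0.32×√(1+1.0²) = 7.525 m
R = A/P = 2.221/7.525 = 0.2951 m
Q = (1/n)·A·R^(2/3)·S^(1/2) = (1/0.042) × 2.221 × 0.2951^(2/3) × 0.0095^(1/2) = 2.284 m³/s
V = Q/A = 2.284/2.221 = 1.029 m/s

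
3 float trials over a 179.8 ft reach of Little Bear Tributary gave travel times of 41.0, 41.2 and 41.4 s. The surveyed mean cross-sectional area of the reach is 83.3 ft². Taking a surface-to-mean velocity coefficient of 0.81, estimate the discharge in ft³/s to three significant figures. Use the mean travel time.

t̄ = (41.0 + 41.2 + 41.4) / 3 = 41.2 s
v_surface = L / t̄ = 179.8 / 41.2 = 4.364 ft/s
v_mean = 0.81 × 4.364 = 3.535 ft/s
Q = A × v_mean = 83.3 × 3.535 = 294.5 ft³/s

294 ft³/s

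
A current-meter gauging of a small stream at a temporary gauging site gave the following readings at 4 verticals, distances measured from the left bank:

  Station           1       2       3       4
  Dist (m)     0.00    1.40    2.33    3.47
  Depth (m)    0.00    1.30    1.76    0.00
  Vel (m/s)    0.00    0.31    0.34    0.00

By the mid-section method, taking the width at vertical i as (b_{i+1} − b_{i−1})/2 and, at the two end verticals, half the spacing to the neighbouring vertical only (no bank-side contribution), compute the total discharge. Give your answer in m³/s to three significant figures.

1.09 m³/s

w_2 = (2.33 − 0.00)/2 = 1.165 m; q_2 = 0.31 × 1.30 × 1.165 = 0.4695 m³/s
w_3 = (3.47 − 1.40)/2 = 1.035 m; q_3 = 0.34 × 1.76 × 1.035 = 0.6193 m³/s
Stations 1, 4 contribute zero (depth or velocity is 0).
Q = Σ qᵢ = 1.089 m³/s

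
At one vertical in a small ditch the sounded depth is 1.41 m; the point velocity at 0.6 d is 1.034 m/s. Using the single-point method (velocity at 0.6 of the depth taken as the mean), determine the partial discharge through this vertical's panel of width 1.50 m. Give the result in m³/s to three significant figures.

2.19 m³/s

v̄ = v₀.₆ = 1.034 m/s
q = v̄ × d × w = 1.034 × 1.41 × 1.50 = 2.187 m³/s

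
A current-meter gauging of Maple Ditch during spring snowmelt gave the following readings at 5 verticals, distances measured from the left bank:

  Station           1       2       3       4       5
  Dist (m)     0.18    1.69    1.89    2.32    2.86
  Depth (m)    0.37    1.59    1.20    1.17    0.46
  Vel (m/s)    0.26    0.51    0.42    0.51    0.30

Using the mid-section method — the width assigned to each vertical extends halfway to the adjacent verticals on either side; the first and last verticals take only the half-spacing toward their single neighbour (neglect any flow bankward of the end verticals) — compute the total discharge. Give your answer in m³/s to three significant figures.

1.25 m³/s

w_1 = (1.69 − 0.18)/2 = 0.755 m; q_1 = 0.26 × 0.37 × 0.755 = 0.07263 m³/s
w_2 = (1.89 − 0.18)/2 = 0.855 m; q_2 = 0.51 × 1.59 × 0.855 = 0.6933 m³/s
w_3 = (2.32 − 1.69)/2 = 0.315 m; q_3 = 0.42 × 1.20 × 0.315 = 0.1588 m³/s
w_4 = (2.86 − 1.89)/2 = 0.485 m; q_4 = 0.51 × 1.17 × 0.485 = 0.2894 m³/s
w_5 = (2.86 − 2.32)/2 = 0.27 m; q_5 = 0.30 × 0.46 × 0.27 = 0.03726 m³/s
Q = Σ qᵢ = 1.251 m³/s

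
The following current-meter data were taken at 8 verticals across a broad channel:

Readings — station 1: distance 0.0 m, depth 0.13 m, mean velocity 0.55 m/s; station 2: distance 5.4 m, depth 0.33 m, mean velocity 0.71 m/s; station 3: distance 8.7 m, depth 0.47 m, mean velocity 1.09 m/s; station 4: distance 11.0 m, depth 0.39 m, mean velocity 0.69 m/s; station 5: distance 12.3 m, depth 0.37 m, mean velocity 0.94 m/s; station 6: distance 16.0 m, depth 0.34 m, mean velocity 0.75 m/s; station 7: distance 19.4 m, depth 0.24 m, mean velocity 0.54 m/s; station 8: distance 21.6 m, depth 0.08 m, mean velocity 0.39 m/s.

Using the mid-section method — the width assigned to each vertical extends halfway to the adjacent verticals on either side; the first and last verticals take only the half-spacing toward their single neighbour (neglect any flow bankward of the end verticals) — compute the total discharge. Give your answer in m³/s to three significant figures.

w_1 = (5.4 − 0.0)/2 = 2.7 m; q_1 = 0.55 × 0.13 × 2.7 = 0.1931 m³/s
w_2 = (8.7 − 0.0)/2 = 4.35 m; q_2 = 0.71 × 0.33 × 4.35 = 1.019 m³/s
w_3 = (11.0 − 5.4)/2 = 2.8 m; q_3 = 1.09 × 0.47 × 2.8 = 1.434 m³/s
w_4 = (12.3 − 8.7)/2 = 1.8 m; q_4 = 0.69 × 0.39 × 1.8 = 0.4844 m³/s
w_5 = (16.0 − 11.0)/2 = 2.5 m; q_5 = 0.94 × 0.37 × 2.5 = 0.8695 m³/s
w_6 = (19.4 − 12.3)/2 = 3.55 m; q_6 = 0.75 × 0.34 × 3.55 = 0.9053 m³/s
w_7 = (21.6 − 16.0)/2 = 2.8 m; q_7 = 0.54 × 0.24 × 2.8 = 0.3629 m³/s
w_8 = (21.6 − 19.4)/2 = 1.1 m; q_8 = 0.39 × 0.08 × 1.1 = 0.03432 m³/s
Q = Σ qᵢ = 5.303 m³/s

5.30 m³/s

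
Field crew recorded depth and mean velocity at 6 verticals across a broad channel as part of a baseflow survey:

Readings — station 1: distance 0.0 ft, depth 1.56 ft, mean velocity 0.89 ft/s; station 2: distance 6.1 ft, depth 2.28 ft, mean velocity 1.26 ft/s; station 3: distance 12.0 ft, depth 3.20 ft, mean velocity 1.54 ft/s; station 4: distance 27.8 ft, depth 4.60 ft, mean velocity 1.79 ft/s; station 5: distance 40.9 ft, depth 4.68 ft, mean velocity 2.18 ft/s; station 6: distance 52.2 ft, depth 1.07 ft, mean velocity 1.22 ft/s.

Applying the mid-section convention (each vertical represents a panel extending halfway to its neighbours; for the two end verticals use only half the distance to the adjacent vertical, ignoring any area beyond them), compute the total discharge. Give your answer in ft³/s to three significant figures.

w_1 = (6.1 − 0.0)/2 = 3.05 ft; q_1 = 0.89 × 1.56 × 3.05 = 4.235 ft³/s
w_2 = (12.0 − 0.0)/2 = 6 ft; q_2 = 1.26 × 2.28 × 6 = 17.24 ft³/s
w_3 = (27.8 − 6.1)/2 = 10.85 ft; q_3 = 1.54 × 3.20 × 10.85 = 53.47 ft³/s
w_4 = (40.9 − 12.0)/2 = 14.45 ft; q_4 = 1.79 × 4.60 × 14.45 = 119.0 ft³/s
w_5 = (52.2 − 27.8)/2 = 12.2 ft; q_5 = 2.18 × 4.68 × 12.2 = 124.5 ft³/s
w_6 = (52.2 − 40.9)/2 = 5.65 ft; q_6 = 1.22 × 1.07 × 5.65 = 7.376 ft³/s
Q = Σ qᵢ = 325.8 ft³/s

326 ft³/s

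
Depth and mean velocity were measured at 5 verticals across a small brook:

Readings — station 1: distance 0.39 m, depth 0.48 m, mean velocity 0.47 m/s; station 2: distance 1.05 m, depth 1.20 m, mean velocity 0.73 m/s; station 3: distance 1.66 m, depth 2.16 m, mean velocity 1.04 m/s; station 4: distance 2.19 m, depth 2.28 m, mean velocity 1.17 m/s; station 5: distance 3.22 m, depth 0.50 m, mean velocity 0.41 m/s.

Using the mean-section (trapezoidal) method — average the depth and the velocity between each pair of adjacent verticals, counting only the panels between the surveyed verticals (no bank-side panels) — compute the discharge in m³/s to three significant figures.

3.67 m³/s

Panel 1-2: Δb = 0.66 m, d̄ = (0.48+1.20)/2 = 0.84, v̄ = (0.47+0.73)/2 = 0.6 → q = 0.66×0.84×0.6 = 0.3326 m³/s
Panel 2-3: Δb = 0.61 m, d̄ = (1.20+2.16)/2 = 1.68, v̄ = (0.73+1.04)/2 = 0.885 → q = 0.61×1.68×0.885 = 0.9069 m³/s
Panel 3-4: Δb = 0.53 m, d̄ = (2.16+2.28)/2 = 2.22, v̄ = (1.04+1.17)/2 = 1.105 → q = 0.53×2.22×1.105 = 1.300 m³/s
Panel 4-5: Δb = 1.03 m, d̄ = (2.28+0.50)/2 = 1.39, v̄ = (1.17+0.41)/2 = 0.79 → q = 1.03×1.39×0.79 = 1.131 m³/s
Q = Σ q = 3.671 m³/s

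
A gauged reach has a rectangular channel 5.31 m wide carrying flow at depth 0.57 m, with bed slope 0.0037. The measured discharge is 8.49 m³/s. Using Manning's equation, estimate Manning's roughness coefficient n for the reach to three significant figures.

A = b·y = 5.31 × 0.57 = 3.027 m²
P = b + 2y = 5.31 + 2×0.57 = 6.450 m
R = A/P = 3.027/6.450 = 0.4693 m
n = (1/Q)·A·R^(2/3)·S^(1/2) = (1/8.49) × 3.027 × 0.6039 × 0.06083 = 0.01309

0.0131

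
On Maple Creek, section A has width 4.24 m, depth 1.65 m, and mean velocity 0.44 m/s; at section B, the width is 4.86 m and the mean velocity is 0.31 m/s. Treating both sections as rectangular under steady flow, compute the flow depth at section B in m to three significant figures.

2.04 m

Q = A₁V₁ = (4.24×1.65) × 0.44 = 3.078 m³/s
d₂ = Q/(b₂ V₂) = 3.078/(4.86×0.31) = 2.043 m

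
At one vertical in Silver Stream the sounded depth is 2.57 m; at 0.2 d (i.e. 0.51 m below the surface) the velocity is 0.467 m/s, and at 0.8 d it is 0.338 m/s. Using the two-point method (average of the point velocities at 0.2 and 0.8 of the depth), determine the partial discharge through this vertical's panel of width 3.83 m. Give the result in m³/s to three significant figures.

3.96 m³/s

v̄ = (0.467 + 0.338) / 2 = 0.4025 m/s
q = v̄ × d × w = 0.4025 × 2.57 × 3.83 = 3.962 m³/s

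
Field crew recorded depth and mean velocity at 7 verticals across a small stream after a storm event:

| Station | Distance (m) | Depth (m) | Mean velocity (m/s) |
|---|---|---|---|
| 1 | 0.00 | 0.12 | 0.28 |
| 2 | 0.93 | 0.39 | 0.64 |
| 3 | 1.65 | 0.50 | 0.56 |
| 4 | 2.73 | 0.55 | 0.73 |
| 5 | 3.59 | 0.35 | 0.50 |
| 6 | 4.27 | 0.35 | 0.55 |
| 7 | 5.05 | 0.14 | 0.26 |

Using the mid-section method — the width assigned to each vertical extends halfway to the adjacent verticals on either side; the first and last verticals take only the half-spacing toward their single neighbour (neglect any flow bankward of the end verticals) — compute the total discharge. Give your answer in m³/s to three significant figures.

w_1 = (0.93 − 0.00)/2 = 0.465 m; q_1 = 0.28 × 0.12 × 0.465 = 0.01562 m³/s
w_2 = (1.65 − 0.00)/2 = 0.825 m; q_2 = 0.64 × 0.39 × 0.825 = 0.2059 m³/s
w_3 = (2.73 − 0.93)/2 = 0.9 m; q_3 = 0.56 × 0.50 × 0.9 = 0.2520 m³/s
w_4 = (3.59 − 1.65)/2 = 0.97 m; q_4 = 0.73 × 0.55 × 0.97 = 0.3895 m³/s
w_5 = (4.27 − 2.73)/2 = 0.77 m; q_5 = 0.50 × 0.35 × 0.77 = 0.1348 m³/s
w_6 = (5.05 − 3.59)/2 = 0.73 m; q_6 = 0.55 × 0.35 × 0.73 = 0.1405 m³/s
w_7 = (5.05 − 4.27)/2 = 0.39 m; q_7 = 0.26 × 0.14 × 0.39 = 0.01420 m³/s
Q = Σ qᵢ = 1.152 m³/s

1.15 m³/s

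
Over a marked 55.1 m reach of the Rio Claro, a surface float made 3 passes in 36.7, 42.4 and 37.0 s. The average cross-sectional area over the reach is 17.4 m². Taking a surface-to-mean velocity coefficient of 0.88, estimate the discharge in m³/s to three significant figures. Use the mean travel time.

t̄ = (36.7 + 42.4 + 37.0) / 3 = 38.7 s
v_surface = L / t̄ = 55.1 / 38.7 = 1.424 m/s
v_mean = 0.88 × 1.424 = 1.253 m/s
Q = A × v_mean = 17.4 × 1.253 = 21.80 m³/s

21.8 m³/s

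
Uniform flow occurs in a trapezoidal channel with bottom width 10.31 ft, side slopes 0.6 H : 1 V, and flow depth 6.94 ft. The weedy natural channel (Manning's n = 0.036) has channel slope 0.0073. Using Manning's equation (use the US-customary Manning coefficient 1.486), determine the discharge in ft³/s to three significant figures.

861 ft³/s

A = (b + z·y)·y = (10.31 + 0.6×6.94)×6.94 = 100.4 ft²
P = b + 2y√(1+z²) = 10.31 + 2×6.94×√(1+0.6²) = 26.50 ft
R = A/P = 100.4/26.50 = 3.791 ft
Q = (1.486/n)·A·R^(2/3)·S^(1/2) = (1.486/0.036) × 100.4 × 3.791^(2/3) × 0.0073^(1/2) = 861.3 ft³/s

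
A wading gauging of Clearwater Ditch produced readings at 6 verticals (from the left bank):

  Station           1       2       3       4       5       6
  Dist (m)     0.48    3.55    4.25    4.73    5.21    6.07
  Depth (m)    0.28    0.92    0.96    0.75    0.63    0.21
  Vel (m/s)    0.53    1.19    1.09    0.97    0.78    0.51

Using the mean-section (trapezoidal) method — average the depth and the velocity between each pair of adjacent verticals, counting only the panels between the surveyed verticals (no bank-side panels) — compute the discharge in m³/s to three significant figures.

Panel 1-2: Δb = 3.07 m, d̄ = (0.28+0.92)/2 = 0.6, v̄ = (0.53+1.19)/2 = 0.86 → q = 3.07×0.6×0.86 = 1.584 m³/s
Panel 2-3: Δb = 0.7 m, d̄ = (0.92+0.96)/2 = 0.94, v̄ = (1.19+1.09)/2 = 1.14 → q = 0.7×0.94×1.14 = 0.7501 m³/s
Panel 3-4: Δb = 0.48 m, d̄ = (0.96+0.75)/2 = 0.855, v̄ = (1.09+0.97)/2 = 1.03 → q = 0.48×0.855×1.03 = 0.4227 m³/s
Panel 4-5: Δb = 0.48 m, d̄ = (0.75+0.63)/2 = 0.69, v̄ = (0.97+0.78)/2 = 0.875 → q = 0.48×0.69×0.875 = 0.2898 m³/s
Panel 5-6: Δb = 0.86 m, d̄ = (0.63+0.21)/2 = 0.42, v̄ = (0.78+0.51)/2 = 0.645 → q = 0.86×0.42×0.645 = 0.2330 m³/s
Q = Σ q = 3.280 m³/s

3.28 m³/s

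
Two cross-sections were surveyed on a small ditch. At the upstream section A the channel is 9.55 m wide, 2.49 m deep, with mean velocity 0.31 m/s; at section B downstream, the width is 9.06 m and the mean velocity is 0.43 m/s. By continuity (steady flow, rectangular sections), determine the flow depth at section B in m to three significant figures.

Q = A₁V₁ = (9.55×2.49) × 0.31 = 7.372 m³/s
d₂ = Q/(b₂ V₂) = 7.372/(9.06×0.43) = 1.892 m

1.89 m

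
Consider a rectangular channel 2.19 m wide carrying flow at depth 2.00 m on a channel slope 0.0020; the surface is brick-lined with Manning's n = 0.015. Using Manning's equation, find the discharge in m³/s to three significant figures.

10.4 m³/s

A = b·y = 2.19 × 2.00 = 4.380 m²
P = b + 2y = 2.19 + 2×2.00 = 6.190 m
R = A/P = 4.380/6.190 = 0.7076 m
Q = (1/n)·A·R^(2/3)·S^(1/2) = (1/0.015) × 4.380 × 0.7076^(2/3) × 0.0020^(1/2) = 10.37 m³/s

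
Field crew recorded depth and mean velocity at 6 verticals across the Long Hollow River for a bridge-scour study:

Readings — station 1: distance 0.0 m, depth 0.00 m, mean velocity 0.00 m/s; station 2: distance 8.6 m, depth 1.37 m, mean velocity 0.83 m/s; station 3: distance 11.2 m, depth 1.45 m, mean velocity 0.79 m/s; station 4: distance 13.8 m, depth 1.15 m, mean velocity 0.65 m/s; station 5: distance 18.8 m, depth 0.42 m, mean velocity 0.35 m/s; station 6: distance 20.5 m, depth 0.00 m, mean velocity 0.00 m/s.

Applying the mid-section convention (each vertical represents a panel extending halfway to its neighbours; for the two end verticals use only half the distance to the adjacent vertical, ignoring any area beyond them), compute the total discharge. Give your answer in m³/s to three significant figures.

12.7 m³/s

w_2 = (11.2 − 0.0)/2 = 5.6 m; q_2 = 0.83 × 1.37 × 5.6 = 6.368 m³/s
w_3 = (13.8 − 8.6)/2 = 2.6 m; q_3 = 0.79 × 1.45 × 2.6 = 2.978 m³/s
w_4 = (18.8 − 11.2)/2 = 3.8 m; q_4 = 0.65 × 1.15 × 3.8 = 2.841 m³/s
w_5 = (20.5 − 13.8)/2 = 3.35 m; q_5 = 0.35 × 0.42 × 3.35 = 0.4925 m³/s
Stations 1, 6 contribute zero (depth or velocity is 0).
Q = Σ qᵢ = 12.68 m³/s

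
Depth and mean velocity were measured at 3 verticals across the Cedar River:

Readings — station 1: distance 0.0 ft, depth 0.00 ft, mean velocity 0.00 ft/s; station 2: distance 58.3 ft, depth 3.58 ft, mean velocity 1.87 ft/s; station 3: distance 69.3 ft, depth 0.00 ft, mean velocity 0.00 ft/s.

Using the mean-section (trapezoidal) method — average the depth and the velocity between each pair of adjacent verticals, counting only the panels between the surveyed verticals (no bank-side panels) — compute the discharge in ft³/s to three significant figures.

Panel 1-2: Δb = 58.3 ft, d̄ = (0.00+3.58)/2 = 1.79, v̄ = (0.00+1.87)/2 = 0.935 → q = 58.3×1.79×0.935 = 97.57 ft³/s
Panel 2-3: Δb = 11 ft, d̄ = (3.58+0.00)/2 = 1.79, v̄ = (1.87+0.00)/2 = 0.935 → q = 11×1.79×0.935 = 18.41 ft³/s
Q = Σ q = 116.0 ft³/s

116 ft³/s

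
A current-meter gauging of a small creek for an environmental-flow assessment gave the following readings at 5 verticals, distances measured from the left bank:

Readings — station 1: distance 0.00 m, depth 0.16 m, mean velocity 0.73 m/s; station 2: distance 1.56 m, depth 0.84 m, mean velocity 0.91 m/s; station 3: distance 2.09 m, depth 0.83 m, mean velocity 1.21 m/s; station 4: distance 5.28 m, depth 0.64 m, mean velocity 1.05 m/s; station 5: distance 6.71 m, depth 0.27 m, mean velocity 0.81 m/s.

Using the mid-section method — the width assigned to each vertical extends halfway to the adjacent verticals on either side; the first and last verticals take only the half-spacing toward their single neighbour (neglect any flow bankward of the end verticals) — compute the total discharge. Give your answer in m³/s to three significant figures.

w_1 = (1.56 − 0.00)/2 = 0.78 m; q_1 = 0.73 × 0.16 × 0.78 = 0.09110 m³/s
w_2 = (2.09 − 0.00)/2 = 1.045 m; q_2 = 0.91 × 0.84 × 1.045 = 0.7988 m³/s
w_3 = (5.28 − 1.56)/2 = 1.86 m; q_3 = 1.21 × 0.83 × 1.86 = 1.868 m³/s
w_4 = (6.71 − 2.09)/2 = 2.31 m; q_4 = 1.05 × 0.64 × 2.31 = 1.552 m³/s
w_5 = (6.71 − 5.28)/2 = 0.715 m; q_5 = 0.81 × 0.27 × 0.715 = 0.1564 m³/s
Q = Σ qᵢ = 4.467 m³/s

4.47 m³/s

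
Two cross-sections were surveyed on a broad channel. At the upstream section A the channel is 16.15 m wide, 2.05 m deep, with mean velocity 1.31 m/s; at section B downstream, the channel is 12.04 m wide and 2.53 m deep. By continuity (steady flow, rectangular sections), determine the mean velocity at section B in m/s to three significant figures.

Q = A₁V₁ = (16.15×2.05) × 1.31 = 43.37 m³/s
A₂ = 12.04 × 2.53 = 30.46 m²
V₂ = Q/A₂ = 43.37/30.46 = 1.424 m/s

1.42 m/s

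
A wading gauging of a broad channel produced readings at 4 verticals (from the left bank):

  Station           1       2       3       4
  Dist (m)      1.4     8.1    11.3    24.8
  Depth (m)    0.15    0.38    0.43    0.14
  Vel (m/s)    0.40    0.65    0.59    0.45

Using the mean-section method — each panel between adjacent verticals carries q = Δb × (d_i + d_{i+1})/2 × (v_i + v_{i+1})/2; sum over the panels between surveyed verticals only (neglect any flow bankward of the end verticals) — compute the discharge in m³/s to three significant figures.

Panel 1-2: Δb = 6.7 m, d̄ = (0.15+0.38)/2 = 0.265, v̄ = (0.40+0.65)/2 = 0.525 → q = 6.7×0.265×0.525 = 0.9321 m³/s
Panel 2-3: Δb = 3.2 m, d̄ = (0.38+0.43)/2 = 0.405, v̄ = (0.65+0.59)/2 = 0.62 → q = 3.2×0.405×0.62 = 0.8035 m³/s
Panel 3-4: Δb = 13.5 m, d̄ = (0.43+0.14)/2 = 0.285, v̄ = (0.59+0.45)/2 = 0.52 → q = 13.5×0.285×0.52 = 2.001 m³/s
Q = Σ q = 3.736 m³/s

3.74 m³/s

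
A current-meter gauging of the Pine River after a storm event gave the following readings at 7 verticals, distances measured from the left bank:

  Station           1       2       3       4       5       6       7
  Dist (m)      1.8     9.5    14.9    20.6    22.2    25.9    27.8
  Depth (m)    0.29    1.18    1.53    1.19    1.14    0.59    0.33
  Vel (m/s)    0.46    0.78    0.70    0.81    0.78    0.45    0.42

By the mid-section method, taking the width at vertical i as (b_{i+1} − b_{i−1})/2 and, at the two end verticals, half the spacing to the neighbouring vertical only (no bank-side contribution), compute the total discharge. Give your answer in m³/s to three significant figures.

w_1 = (9.5 − 1.8)/2 = 3.85 m; q_1 = 0.46 × 0.29 × 3.85 = 0.5136 m³/s
w_2 = (14.9 − 1.8)/2 = 6.55 m; q_2 = 0.78 × 1.18 × 6.55 = 6.029 m³/s
w_3 = (20.6 − 9.5)/2 = 5.55 m; q_3 = 0.70 × 1.53 × 5.55 = 5.944 m³/s
w_4 = (22.2 − 14.9)/2 = 3.65 m; q_4 = 0.81 × 1.19 × 3.65 = 3.518 m³/s
w_5 = (25.9 − 20.6)/2 = 2.65 m; q_5 = 0.78 × 1.14 × 2.65 = 2.356 m³/s
w_6 = (27.8 − 22.2)/2 = 2.8 m; q_6 = 0.45 × 0.59 × 2.8 = 0.7434 m³/s
w_7 = (27.8 − 25.9)/2 = 0.95 m; q_7 = 0.42 × 0.33 × 0.95 = 0.1317 m³/s
Q = Σ qᵢ = 19.24 m³/s

19.2 m³/s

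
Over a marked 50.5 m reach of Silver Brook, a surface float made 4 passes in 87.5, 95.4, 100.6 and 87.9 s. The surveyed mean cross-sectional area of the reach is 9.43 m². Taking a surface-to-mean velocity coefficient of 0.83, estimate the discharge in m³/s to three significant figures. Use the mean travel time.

4.26 m³/s

t̄ = (87.5 + 95.4 + 100.6 + 87.9) / 4 = 92.85 s
v_surface = L / t̄ = 50.5 / 92.85 = 0.5439 m/s
v_mean = 0.83 × 0.5439 = 0.4514 m/s
Q = A × v_mean = 9.43 × 0.4514 = 4.257 m³/s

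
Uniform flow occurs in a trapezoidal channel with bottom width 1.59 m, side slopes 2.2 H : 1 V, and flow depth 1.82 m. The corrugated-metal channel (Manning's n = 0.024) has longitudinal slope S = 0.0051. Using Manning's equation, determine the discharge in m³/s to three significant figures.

A = (b + z·y)·y = (1.59 + 2.2×1.82)×1.82 = 10.18 m²
P = b + 2y√(1+z²) = 1.59 + 2×1.82×√(1+2.2²) = 10.39 m
R = A/P = 10.18/10.39 = 0.9802 m
Q = (1/n)·A·R^(2/3)·S^(1/2) = (1/0.024) × 10.18 × 0.9802^(2/3) × 0.0051^(1/2) = 29.89 m³/s

29.9 m³/s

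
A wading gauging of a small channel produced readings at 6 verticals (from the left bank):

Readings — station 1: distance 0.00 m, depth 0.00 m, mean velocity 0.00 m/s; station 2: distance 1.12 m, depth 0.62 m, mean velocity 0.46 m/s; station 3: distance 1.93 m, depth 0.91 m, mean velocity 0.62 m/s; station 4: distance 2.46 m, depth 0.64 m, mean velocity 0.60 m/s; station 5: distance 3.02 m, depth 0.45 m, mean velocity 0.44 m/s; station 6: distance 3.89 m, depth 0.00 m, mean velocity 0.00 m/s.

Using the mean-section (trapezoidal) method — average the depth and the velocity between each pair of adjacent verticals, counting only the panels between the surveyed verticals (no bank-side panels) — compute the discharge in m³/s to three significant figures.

Panel 1-2: Δb = 1.12 m, d̄ = (0.00+0.62)/2 = 0.31, v̄ = (0.00+0.46)/2 = 0.23 → q = 1.12×0.31×0.23 = 0.07986 m³/s
Panel 2-3: Δb = 0.81 m, d̄ = (0.62+0.91)/2 = 0.765, v̄ = (0.46+0.62)/2 = 0.54 → q = 0.81×0.765×0.54 = 0.3346 m³/s
Panel 3-4: Δb = 0.53 m, d̄ = (0.91+0.64)/2 = 0.775, v̄ = (0.62+0.60)/2 = 0.61 → q = 0.53×0.775×0.61 = 0.2506 m³/s
Panel 4-5: Δb = 0.56 m, d̄ = (0.64+0.45)/2 = 0.545, v̄ = (0.60+0.44)/2 = 0.52 → q = 0.56×0.545×0.52 = 0.1587 m³/s
Panel 5-6: Δb = 0.87 m, d̄ = (0.45+0.00)/2 = 0.225, v̄ = (0.44+0.00)/2 = 0.22 → q = 0.87×0.225×0.22 = 0.04307 m³/s
Q = Σ q = 0.8668 m³/s

0.867 m³/s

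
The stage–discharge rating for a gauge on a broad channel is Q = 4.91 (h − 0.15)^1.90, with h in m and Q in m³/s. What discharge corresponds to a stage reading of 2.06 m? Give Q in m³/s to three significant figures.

16.8 m³/s

Q = 4.91 × (2.06 − 0.15)^1.90 = 4.91 × 1.91^1.90 = 16.79 m³/s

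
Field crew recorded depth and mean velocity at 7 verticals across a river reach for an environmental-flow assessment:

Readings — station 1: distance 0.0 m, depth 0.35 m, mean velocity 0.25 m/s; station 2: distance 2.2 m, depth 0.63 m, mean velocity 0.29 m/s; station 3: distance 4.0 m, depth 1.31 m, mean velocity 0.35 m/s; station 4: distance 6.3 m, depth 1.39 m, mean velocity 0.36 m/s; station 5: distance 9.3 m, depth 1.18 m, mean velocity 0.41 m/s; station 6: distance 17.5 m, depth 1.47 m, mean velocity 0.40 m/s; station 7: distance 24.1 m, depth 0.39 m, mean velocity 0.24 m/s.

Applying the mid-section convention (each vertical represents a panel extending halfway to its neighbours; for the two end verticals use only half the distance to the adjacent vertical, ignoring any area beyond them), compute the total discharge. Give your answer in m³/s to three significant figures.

w_1 = (2.2 − 0.0)/2 = 1.1 m; q_1 = 0.25 × 0.35 × 1.1 = 0.09625 m³/s
w_2 = (4.0 − 0.0)/2 = 2 m; q_2 = 0.29 × 0.63 × 2 = 0.3654 m³/s
w_3 = (6.3 − 2.2)/2 = 2.05 m; q_3 = 0.35 × 1.31 × 2.05 = 0.9399 m³/s
w_4 = (9.3 − 4.0)/2 = 2.65 m; q_4 = 0.36 × 1.39 × 2.65 = 1.326 m³/s
w_5 = (17.5 − 6.3)/2 = 5.6 m; q_5 = 0.41 × 1.18 × 5.6 = 2.709 m³/s
w_6 = (24.1 − 9.3)/2 = 7.4 m; q_6 = 0.40 × 1.47 × 7.4 = 4.351 m³/s
w_7 = (24.1 − 17.5)/2 = 3.3 m; q_7 = 0.24 × 0.39 × 3.3 = 0.3089 m³/s
Q = Σ qᵢ = 10.10 m³/s

10.1 m³/s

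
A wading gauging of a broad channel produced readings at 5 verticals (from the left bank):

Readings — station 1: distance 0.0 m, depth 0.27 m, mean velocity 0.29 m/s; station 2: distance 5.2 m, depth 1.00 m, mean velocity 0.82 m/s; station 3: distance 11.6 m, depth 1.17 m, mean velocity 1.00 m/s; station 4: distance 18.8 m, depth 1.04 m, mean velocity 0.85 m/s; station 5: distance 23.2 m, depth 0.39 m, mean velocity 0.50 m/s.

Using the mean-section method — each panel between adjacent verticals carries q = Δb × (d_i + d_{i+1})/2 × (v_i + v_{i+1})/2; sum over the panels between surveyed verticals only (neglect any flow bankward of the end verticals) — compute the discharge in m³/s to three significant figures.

Panel 1-2: Δb = 5.2 m, d̄ = (0.27+1.00)/2 = 0.635, v̄ = (0.29+0.82)/2 = 0.555 → q = 5.2×0.635×0.555 = 1.833 m³/s
Panel 2-3: Δb = 6.4 m, d̄ = (1.00+1.17)/2 = 1.085, v̄ = (0.82+1.00)/2 = 0.91 → q = 6.4×1.085×0.91 = 6.319 m³/s
Panel 3-4: Δb = 7.2 m, d̄ = (1.17+1.04)/2 = 1.105, v̄ = (1.00+0.85)/2 = 0.925 → q = 7.2×1.105×0.925 = 7.359 m³/s
Panel 4-5: Δb = 4.4 m, d̄ = (1.04+0.39)/2 = 0.715, v̄ = (0.85+0.50)/2 = 0.675 → q = 4.4×0.715×0.675 = 2.124 m³/s
Q = Σ q = 17.63 m³/s

17.6 m³/s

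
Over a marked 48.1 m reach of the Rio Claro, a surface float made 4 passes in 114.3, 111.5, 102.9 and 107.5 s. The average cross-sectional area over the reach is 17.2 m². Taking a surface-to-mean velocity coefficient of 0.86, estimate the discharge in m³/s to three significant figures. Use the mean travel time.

6.52 m³/s

t̄ = (114.3 + 111.5 + 102.9 + 107.5) / 4 = 109.05 s
v_surface = L / t̄ = 48.1 / 109.05 = 0.4411 m/s
v_mean = 0.86 × 0.4411 = 0.3793 m/s
Q = A × v_mean = 17.2 × 0.3793 = 6.524 m³/s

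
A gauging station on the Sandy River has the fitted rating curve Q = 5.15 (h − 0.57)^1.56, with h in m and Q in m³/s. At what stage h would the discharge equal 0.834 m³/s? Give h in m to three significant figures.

0.881 m

h − h₀ = (Q/C)^(1/b) = (0.834/5.15)^(1/1.56) = 0.3113 m
h = 0.57 + 0.3113 = 0.8813 m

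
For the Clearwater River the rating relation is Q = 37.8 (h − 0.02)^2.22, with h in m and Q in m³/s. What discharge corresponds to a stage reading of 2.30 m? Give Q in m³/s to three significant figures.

236 m³/s

Q = 37.8 × (2.30 − 0.02)^2.22 = 37.8 × 2.28^2.22 = 235.6 m³/s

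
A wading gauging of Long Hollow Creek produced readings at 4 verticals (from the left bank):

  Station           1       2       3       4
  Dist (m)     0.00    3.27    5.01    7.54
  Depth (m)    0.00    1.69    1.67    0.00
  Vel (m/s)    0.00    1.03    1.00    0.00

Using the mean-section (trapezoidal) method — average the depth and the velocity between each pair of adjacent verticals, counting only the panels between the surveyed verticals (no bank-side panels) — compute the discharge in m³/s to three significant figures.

5.45 m³/s

Panel 1-2: Δb = 3.27 m, d̄ = (0.00+1.69)/2 = 0.845, v̄ = (0.00+1.03)/2 = 0.515 → q = 3.27×0.845×0.515 = 1.423 m³/s
Panel 2-3: Δb = 1.74 m, d̄ = (1.69+1.67)/2 = 1.68, v̄ = (1.03+1.00)/2 = 1.015 → q = 1.74×1.68×1.015 = 2.967 m³/s
Panel 3-4: Δb = 2.53 m, d̄ = (1.67+0.00)/2 = 0.835, v̄ = (1.00+0.00)/2 = 0.5 → q = 2.53×0.835×0.5 = 1.056 m³/s
Q = Σ q = 5.446 m³/s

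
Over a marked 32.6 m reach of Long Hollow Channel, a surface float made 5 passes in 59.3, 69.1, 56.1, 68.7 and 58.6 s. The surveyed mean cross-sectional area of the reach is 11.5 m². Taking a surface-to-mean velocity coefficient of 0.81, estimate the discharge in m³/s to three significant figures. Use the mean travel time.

4.87 m³/s

t̄ = (59.3 + 69.1 + 56.1 + 68.7 + 58.6) / 5 = 62.36 s
v_surface = L / t̄ = 32.6 / 62.36 = 0.5228 m/s
v_mean = 0.81 × 0.5228 = 0.4234 m/s
Q = A × v_mean = 11.5 × 0.4234 = 4.870 m³/s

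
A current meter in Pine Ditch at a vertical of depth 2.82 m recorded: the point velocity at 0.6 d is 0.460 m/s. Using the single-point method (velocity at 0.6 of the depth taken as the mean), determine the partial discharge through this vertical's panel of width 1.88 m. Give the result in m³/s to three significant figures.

v̄ = v₀.₆ = 0.460 m/s
q = v̄ × d × w = 0.4600 × 2.82 × 1.88 = 2.439 m³/s

2.44 m³/s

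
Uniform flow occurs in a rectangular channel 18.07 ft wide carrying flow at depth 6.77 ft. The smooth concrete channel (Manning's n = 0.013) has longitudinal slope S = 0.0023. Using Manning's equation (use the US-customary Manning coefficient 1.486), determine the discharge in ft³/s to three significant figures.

1650 ft³/s

A = b·y = 18.07 × 6.77 = 122.3 ft²
P = b + 2y = 18.07 + 2×6.77 = 31.61 ft
R = A/P = 122.3/31.61 = 3.870 ft
Q = (1.486/n)·A·R^(2/3)·S^(1/2) = (1.486/0.013) × 122.3 × 3.870^(2/3) × 0.0023^(1/2) = 1653 ft³/s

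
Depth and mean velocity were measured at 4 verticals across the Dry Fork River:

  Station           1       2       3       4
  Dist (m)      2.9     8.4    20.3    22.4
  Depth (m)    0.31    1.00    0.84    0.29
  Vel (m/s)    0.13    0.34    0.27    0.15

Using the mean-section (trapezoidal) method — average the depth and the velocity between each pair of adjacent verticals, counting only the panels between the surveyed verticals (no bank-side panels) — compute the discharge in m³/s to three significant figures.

4.43 m³/s

Panel 1-2: Δb = 5.5 m, d̄ = (0.31+1.00)/2 = 0.655, v̄ = (0.13+0.34)/2 = 0.235 → q = 5.5×0.655×0.235 = 0.8466 m³/s
Panel 2-3: Δb = 11.9 m, d̄ = (1.00+0.84)/2 = 0.92, v̄ = (0.34+0.27)/2 = 0.305 → q = 11.9×0.92×0.305 = 3.339 m³/s
Panel 3-4: Δb = 2.1 m, d̄ = (0.84+0.29)/2 = 0.565, v̄ = (0.27+0.15)/2 = 0.21 → q = 2.1×0.565×0.21 = 0.2492 m³/s
Q = Σ q = 4.435 m³/s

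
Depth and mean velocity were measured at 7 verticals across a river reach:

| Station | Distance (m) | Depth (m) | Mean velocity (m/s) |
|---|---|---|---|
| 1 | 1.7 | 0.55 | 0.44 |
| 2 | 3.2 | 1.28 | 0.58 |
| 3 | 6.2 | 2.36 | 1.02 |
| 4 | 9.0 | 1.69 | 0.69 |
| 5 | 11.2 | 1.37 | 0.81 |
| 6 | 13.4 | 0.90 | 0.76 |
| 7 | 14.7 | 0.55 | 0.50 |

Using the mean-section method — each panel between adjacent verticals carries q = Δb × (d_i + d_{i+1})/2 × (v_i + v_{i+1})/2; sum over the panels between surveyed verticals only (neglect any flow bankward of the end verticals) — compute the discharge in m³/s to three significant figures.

Panel 1-2: Δb = 1.5 m, d̄ = (0.55+1.28)/2 = 0.915, v̄ = (0.44+0.58)/2 = 0.51 → q = 1.5×0.915×0.51 = 0.7000 m³/s
Panel 2-3: Δb = 3 m, d̄ = (1.28+2.36)/2 = 1.82, v̄ = (0.58+1.02)/2 = 0.8 → q = 3×1.82×0.8 = 4.368 m³/s
Panel 3-4: Δb = 2.8 m, d̄ = (2.36+1.69)/2 = 2.025, v̄ = (1.02+0.69)/2 = 0.855 → q = 2.8×2.025×0.855 = 4.848 m³/s
Panel 4-5: Δb = 2.2 m, d̄ = (1.69+1.37)/2 = 1.53, v̄ = (0.69+0.81)/2 = 0.75 → q = 2.2×1.53×0.75 = 2.525 m³/s
Panel 5-6: Δb = 2.2 m, d̄ = (1.37+0.90)/2 = 1.135, v̄ = (0.81+0.76)/2 = 0.785 → q = 2.2×1.135×0.785 = 1.960 m³/s
Panel 6-7: Δb = 1.3 m, d̄ = (0.90+0.55)/2 = 0.725, v̄ = (0.76+0.50)/2 = 0.63 → q = 1.3×0.725×0.63 = 0.5938 m³/s
Q = Σ q = 14.99 m³/s

15.0 m³/s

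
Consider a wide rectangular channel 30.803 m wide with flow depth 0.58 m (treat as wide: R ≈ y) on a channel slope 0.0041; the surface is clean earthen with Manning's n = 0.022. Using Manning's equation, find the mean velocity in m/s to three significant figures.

A = b·y = 30.803 × 0.58 = 17.87 m²
Wide channel: R ≈ y = 0.58 m
Q = (1/n)·A·R^(2/3)·S^(1/2) = (1/0.022) × 17.87 × 0.5800^(2/3) × 0.0041^(1/2) = 36.16 m³/s
V = Q/A = 36.16/17.87 = 2.024 m/s

2.02 m/s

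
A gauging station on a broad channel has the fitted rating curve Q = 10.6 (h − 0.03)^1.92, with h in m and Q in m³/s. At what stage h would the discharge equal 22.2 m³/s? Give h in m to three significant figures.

h − h₀ = (Q/C)^(1/b) = (22.2/10.6)^(1/1.92) = 1.470 m
h = 0.03 + 1.470 = 1.500 m

1.50 m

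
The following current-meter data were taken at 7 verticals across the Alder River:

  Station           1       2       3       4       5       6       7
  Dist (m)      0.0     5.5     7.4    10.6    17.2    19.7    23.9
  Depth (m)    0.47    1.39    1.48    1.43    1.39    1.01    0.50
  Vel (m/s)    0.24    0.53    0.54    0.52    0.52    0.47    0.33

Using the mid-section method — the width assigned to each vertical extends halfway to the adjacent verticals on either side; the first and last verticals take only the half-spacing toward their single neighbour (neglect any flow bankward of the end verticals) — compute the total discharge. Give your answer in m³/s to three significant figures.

w_1 = (5.5 − 0.0)/2 = 2.75 m; q_1 = 0.24 × 0.47 × 2.75 = 0.3102 m³/s
w_2 = (7.4 − 0.0)/2 = 3.7 m; q_2 = 0.53 × 1.39 × 3.7 = 2.726 m³/s
w_3 = (10.6 − 5.5)/2 = 2.55 m; q_3 = 0.54 × 1.48 × 2.55 = 2.038 m³/s
w_4 = (17.2 − 7.4)/2 = 4.9 m; q_4 = 0.52 × 1.43 × 4.9 = 3.644 m³/s
w_5 = (19.7 − 10.6)/2 = 4.55 m; q_5 = 0.52 × 1.39 × 4.55 = 3.289 m³/s
w_6 = (23.9 − 17.2)/2 = 3.35 m; q_6 = 0.47 × 1.01 × 3.35 = 1.590 m³/s
w_7 = (23.9 − 19.7)/2 = 2.1 m; q_7 = 0.33 × 0.50 × 2.1 = 0.3465 m³/s
Q = Σ qᵢ = 13.94 m³/s

13.9 m³/s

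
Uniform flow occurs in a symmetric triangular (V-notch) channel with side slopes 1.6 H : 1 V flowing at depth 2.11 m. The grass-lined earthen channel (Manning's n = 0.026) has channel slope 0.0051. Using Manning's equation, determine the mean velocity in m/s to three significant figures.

A = z·y² = 1.6×2.11² = 7.123 m²
P = 2y√(1+z²) = 2×2.11×√(1+1.6²) = 7.962 m
R = A/P = 7.123/7.962 = 0.8946 m
Q = (1/n)·A·R^(2/3)·S^(1/2) = (1/0.026) × 7.123 × 0.8946^(2/3) × 0.0051^(1/2) = 18.17 m³/s
V = Q/A = 18.17/7.123 = 2.550 m/s

2.55 m/s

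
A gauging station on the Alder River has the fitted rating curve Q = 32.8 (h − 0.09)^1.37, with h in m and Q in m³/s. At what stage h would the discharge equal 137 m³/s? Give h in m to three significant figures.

h − h₀ = (Q/C)^(1/b) = (137/32.8)^(1/1.37) = 2.839 m
h = 0.09 + 2.839 = 2.929 m

2.93 m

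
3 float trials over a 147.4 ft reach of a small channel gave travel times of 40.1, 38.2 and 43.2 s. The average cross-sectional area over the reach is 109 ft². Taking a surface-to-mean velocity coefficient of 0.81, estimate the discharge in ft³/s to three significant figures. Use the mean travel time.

321 ft³/s

t̄ = (40.1 + 38.2 + 43.2) / 3 = 40.5 s
v_surface = L / t̄ = 147.4 / 40.5 = 3.640 ft/s
v_mean = 0.81 × 3.640 = 2.948 ft/s
Q = A × v_mean = 109 × 2.948 = 321.3 ft³/s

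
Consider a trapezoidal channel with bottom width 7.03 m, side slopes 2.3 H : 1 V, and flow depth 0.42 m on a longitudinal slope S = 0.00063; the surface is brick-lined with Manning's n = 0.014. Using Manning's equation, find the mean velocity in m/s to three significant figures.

A = (b + z·y)·y = (7.03 + 2.3×0.42)×0.42 = 3.358 m²
P = b + 2y√(1+z²) = 7.03 + 2×0.42×√(1+2.3²) = 9.137 m
R = A/P = 3.358/9.137 = 0.3676 m
Q = (1/n)·A·R^(2/3)·S^(1/2) = (1/0.014) × 3.358 × 0.3676^(2/3) × 0.00063^(1/2) = 3.089 m³/s
V = Q/A = 3.089/3.358 = 0.9199 m/s

0.920 m/s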